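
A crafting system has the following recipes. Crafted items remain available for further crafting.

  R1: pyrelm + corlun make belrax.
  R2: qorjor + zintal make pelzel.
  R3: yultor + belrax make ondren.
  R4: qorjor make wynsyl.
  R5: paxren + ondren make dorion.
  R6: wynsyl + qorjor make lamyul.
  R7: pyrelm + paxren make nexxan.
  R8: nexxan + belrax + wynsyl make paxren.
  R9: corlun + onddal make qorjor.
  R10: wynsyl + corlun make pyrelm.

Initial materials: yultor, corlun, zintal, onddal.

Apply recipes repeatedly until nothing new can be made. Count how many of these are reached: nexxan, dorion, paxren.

nexxan would need pyrelm and paxren (R7), but paxren is never obtained.
dorion would need paxren and ondren (R5), but paxren is never obtained.
paxren would need nexxan, belrax, and wynsyl (R8), but nexxan is never obtained.
None of the 3 are reached.

0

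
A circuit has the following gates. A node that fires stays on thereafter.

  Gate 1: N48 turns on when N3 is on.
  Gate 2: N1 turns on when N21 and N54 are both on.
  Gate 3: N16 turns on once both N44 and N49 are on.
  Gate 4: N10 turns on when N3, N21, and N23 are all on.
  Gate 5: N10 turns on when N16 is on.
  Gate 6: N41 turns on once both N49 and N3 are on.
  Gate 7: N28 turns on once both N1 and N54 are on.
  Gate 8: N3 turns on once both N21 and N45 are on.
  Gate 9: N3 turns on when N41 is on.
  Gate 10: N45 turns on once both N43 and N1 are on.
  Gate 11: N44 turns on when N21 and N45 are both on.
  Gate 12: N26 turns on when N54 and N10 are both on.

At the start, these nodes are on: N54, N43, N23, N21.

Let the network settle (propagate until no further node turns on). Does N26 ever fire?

Gate 2: N21 and N54 on → N1 on.
N43 and N1 are on, so N45 turns on (Gate 10).
N21 and N45 are on, so N3 turns on (Gate 8).
N3, N21, and N23 are on, so N10 turns on (Gate 4).
N54 and N10 are on, so N26 turns on (Gate 12).

Yes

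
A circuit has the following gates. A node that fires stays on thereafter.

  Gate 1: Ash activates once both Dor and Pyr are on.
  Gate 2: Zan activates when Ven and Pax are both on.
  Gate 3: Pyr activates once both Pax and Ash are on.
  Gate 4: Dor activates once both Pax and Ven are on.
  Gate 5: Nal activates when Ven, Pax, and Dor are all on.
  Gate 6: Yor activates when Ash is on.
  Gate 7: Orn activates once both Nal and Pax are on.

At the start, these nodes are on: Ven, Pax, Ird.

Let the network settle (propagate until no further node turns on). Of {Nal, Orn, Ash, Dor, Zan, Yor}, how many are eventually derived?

4

Pax and Ven are on, so Dor activates (Gate 4).
Ven and Pax are on, so Zan activates (Gate 2).
Gate 5: Ven, Pax, and Dor on → Nal on.
Nal and Pax are on, so Orn activates (Gate 7).
Nal: reached.
Orn: reached.
Ash would need Dor and Pyr (Gate 1), but Pyr never turns on.
Dor: reached.
Zan: reached.
Yor would need Ash (Gate 6), but Ash never turns on.
Reached: Nal, Orn, Dor, and Zan — 4 of the 6.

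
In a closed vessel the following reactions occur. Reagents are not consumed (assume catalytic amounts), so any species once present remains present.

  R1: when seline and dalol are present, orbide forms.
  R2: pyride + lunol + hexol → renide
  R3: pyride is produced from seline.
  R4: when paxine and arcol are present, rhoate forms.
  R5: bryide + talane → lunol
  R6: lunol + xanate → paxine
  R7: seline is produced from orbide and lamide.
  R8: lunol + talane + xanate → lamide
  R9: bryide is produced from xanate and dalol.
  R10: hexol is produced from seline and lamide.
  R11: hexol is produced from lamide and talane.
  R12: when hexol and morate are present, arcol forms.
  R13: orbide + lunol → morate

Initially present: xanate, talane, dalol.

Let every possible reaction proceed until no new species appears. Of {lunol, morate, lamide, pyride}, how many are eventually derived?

xanate and dalol present → bryide forms (R9).
bryide and talane present → lunol forms (R5).
lunol, talane, and xanate present → lamide forms (R8).
lunol: reached.
morate would need orbide and lunol (R13), but orbide never forms.
lamide: reached.
pyride would need seline (R3), but seline never forms.
Reached: lunol and lamide — 2 of the 4.

2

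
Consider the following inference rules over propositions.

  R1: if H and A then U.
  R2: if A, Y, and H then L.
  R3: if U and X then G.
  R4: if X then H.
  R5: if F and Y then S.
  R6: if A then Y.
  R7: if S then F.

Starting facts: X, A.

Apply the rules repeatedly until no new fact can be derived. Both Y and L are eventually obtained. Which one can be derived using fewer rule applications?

Y: A holds, so Y follows (R6). [1 rule application]
L: From X, R4 gives H. A holds, so Y follows (R6). A, Y, and H hold, so L follows (R2). [3 rule applications]
Y needs fewer.

Y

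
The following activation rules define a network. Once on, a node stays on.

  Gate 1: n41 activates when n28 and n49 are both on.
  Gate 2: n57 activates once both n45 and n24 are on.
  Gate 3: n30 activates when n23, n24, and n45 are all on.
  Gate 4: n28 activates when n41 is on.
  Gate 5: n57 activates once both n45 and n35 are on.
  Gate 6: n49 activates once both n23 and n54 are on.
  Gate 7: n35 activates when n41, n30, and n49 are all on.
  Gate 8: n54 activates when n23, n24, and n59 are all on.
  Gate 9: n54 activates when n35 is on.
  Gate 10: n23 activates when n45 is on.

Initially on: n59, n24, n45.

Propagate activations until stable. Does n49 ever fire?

Yes

Gate 10: n45 on → n23 on.
Gate 8: n23, n24, and n59 on → n54 on.
n23 and n54 are on, so n49 activates (Gate 6).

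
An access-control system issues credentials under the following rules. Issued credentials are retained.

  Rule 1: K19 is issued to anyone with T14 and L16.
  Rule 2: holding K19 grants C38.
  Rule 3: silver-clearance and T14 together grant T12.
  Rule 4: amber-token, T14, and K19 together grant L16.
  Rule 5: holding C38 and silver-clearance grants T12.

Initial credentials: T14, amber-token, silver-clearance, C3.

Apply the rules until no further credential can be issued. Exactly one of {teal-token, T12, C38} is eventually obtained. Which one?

T12

Holding silver-clearance and T14 grants T12 (Rule 3).
No rule produces teal-token, and it is not given. C38 would need K19 (Rule 2), but K19 is never granted.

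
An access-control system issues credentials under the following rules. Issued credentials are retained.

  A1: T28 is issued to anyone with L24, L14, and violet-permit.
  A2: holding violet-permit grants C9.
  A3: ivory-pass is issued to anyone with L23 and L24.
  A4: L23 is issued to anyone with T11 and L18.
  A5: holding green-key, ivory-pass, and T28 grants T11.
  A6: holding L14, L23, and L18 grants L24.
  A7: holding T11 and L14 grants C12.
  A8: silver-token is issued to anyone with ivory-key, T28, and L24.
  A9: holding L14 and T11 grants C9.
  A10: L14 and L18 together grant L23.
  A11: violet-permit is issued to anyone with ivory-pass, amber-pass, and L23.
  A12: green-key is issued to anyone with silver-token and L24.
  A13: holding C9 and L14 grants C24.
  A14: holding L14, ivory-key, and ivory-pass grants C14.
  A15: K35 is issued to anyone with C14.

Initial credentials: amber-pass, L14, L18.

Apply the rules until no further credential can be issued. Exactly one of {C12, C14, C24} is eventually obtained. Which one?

Holding L14 and L18 grants L23 (A10).
Holding L14, L23, and L18 grants L24 (A6).
Holding L23 and L24 grants ivory-pass (A3).
Holding ivory-pass, amber-pass, and L23 grants violet-permit (A11).
Holding violet-permit grants C9 (A2).
Holding C9 and L14 grants C24 (A13).
C14 would need L14, ivory-key, and ivory-pass (A14), but ivory-key is never granted. C12 would need T11 and L14 (A7), but T11 is never granted.

C24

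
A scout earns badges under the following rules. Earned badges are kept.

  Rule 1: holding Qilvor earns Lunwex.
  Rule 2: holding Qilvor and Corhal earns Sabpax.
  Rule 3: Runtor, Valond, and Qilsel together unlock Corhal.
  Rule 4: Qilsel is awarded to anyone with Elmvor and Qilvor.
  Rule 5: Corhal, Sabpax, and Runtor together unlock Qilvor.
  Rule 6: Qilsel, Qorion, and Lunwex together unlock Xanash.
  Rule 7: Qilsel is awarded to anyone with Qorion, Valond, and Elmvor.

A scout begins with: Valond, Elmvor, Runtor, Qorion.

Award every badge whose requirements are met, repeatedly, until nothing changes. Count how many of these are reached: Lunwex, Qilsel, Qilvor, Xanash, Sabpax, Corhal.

With Qorion, Valond, and Elmvor, Qilsel is earned (Rule 7).
With Runtor, Valond, and Qilsel, Corhal is earned (Rule 3).
Lunwex would need Qilvor (Rule 1), but Qilvor is never earned.
Qilsel: reached.
Qilvor would need Corhal, Sabpax, and Runtor (Rule 5), but Sabpax is never earned.
Xanash would need Qilsel, Qorion, and Lunwex (Rule 6), but Lunwex is never earned.
Sabpax would need Qilvor and Corhal (Rule 2), but Qilvor is never earned.
Corhal: reached.
Reached: Qilsel and Corhal — 2 of the 6.

2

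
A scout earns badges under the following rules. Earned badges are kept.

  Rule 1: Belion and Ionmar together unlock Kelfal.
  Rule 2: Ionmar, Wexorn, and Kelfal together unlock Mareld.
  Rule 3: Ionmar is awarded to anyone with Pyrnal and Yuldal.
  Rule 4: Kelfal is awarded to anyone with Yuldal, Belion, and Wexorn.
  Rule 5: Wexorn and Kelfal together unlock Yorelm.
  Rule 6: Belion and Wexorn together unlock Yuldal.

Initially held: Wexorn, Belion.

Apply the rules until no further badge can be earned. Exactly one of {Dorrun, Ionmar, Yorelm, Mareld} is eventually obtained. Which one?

Yorelm

With Belion and Wexorn, Yuldal is earned (Rule 6).
With Yuldal, Belion, and Wexorn, Kelfal is earned (Rule 4).
With Wexorn and Kelfal, Yorelm is earned (Rule 5).
No rule produces Dorrun, and it is not given. Ionmar would need Pyrnal and Yuldal (Rule 3), but Pyrnal is never earned. Mareld would need Ionmar, Wexorn, and Kelfal (Rule 2), but Ionmar is never earned.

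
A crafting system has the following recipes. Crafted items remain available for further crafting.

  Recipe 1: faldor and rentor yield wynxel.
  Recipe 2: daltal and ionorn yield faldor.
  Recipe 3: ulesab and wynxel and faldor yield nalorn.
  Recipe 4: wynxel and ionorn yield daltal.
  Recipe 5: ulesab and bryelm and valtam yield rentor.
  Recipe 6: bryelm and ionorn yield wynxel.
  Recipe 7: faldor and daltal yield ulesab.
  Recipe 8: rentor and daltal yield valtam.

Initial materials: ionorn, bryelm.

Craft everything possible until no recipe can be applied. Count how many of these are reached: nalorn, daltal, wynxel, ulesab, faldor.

5

Using Recipe 6, bryelm and ionorn make wynxel.
Using Recipe 4, wynxel and ionorn make daltal.
daltal and ionorn → faldor (Recipe 2).
Using Recipe 7, faldor and daltal make ulesab.
ulesab and wynxel and faldor → nalorn (Recipe 3).
nalorn: reached.
daltal: reached.
wynxel: reached.
ulesab: reached.
faldor: reached.
All 5 are reached.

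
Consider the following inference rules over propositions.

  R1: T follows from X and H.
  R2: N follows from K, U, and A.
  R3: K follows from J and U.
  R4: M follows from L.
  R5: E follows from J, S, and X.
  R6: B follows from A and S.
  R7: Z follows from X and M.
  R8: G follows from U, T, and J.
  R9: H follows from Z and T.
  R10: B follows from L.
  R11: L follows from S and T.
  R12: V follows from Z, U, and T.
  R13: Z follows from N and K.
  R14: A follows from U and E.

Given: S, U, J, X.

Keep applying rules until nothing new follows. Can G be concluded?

G would need U, T, and J (R8), but T is never established.

No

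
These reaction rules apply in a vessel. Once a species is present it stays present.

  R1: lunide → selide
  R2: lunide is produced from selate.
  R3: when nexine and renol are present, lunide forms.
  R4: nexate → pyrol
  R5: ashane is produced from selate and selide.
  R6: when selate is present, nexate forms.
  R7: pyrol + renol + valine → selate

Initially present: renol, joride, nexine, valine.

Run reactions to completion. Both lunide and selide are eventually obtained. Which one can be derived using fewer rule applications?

lunide

lunide: nexine and renol present → lunide forms (R3). [1 rule application]
selide: nexine and renol present → lunide forms (R3). lunide present → selide forms (R1). [2 rule applications]
lunide needs fewer.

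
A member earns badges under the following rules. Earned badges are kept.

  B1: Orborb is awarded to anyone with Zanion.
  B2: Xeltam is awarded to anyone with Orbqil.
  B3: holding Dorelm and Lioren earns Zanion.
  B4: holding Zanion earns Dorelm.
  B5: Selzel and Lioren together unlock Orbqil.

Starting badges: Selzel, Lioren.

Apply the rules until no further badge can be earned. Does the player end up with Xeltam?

With Selzel and Lioren, Orbqil is earned (B5).
With Orbqil, Xeltam is earned (B2).

Yes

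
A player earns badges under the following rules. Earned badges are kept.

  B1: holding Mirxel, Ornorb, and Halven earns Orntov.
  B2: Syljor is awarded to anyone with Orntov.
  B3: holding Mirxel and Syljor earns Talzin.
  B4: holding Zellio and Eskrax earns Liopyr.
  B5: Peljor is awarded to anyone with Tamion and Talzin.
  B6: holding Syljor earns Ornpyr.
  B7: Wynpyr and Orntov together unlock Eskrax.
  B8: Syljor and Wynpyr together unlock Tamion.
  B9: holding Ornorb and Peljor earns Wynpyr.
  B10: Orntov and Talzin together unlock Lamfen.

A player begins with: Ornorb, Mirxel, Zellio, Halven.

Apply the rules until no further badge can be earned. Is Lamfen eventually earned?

With Mirxel, Ornorb, and Halven, Orntov is earned (B1).
With Orntov, Syljor is earned (B2).
With Mirxel and Syljor, Talzin is earned (B3).
With Orntov and Talzin, Lamfen is earned (B10).

Yes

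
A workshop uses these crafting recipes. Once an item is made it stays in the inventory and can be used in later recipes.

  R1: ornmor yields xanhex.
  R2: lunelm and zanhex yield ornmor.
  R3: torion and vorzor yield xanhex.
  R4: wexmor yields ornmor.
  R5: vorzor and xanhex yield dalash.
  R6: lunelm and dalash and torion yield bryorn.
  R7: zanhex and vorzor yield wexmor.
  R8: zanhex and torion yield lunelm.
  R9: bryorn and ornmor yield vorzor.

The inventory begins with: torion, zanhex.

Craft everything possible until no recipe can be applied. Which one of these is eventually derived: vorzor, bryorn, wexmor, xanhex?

Using R8, zanhex and torion make lunelm.
Using R2, lunelm and zanhex make ornmor.
Using R1, ornmor makes xanhex.
bryorn would need lunelm, dalash, and torion (R6), but dalash is never obtained. wexmor would need zanhex and vorzor (R7), but vorzor is never obtained. vorzor would need bryorn and ornmor (R9), but bryorn is never obtained.

xanhex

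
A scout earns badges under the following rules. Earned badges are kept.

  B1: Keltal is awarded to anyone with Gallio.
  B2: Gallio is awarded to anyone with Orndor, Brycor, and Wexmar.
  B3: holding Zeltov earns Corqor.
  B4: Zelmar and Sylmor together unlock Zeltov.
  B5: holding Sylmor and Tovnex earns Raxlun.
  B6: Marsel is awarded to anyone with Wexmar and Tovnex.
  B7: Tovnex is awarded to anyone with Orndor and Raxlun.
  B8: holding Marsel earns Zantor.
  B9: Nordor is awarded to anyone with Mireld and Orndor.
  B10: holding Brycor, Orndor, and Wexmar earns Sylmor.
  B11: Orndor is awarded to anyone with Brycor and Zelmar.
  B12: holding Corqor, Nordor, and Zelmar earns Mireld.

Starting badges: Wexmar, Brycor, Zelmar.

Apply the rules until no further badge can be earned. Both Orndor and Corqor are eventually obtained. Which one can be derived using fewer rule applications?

Orndor

Orndor: With Brycor and Zelmar, Orndor is earned (B11). [1 rule application]
Corqor: With Brycor and Zelmar, Orndor is earned (B11). With Brycor, Orndor, and Wexmar, Sylmor is earned (B10). With Zelmar and Sylmor, Zeltov is earned (B4). With Zeltov, Corqor is earned (B3). [4 rule applications]
Orndor needs fewer.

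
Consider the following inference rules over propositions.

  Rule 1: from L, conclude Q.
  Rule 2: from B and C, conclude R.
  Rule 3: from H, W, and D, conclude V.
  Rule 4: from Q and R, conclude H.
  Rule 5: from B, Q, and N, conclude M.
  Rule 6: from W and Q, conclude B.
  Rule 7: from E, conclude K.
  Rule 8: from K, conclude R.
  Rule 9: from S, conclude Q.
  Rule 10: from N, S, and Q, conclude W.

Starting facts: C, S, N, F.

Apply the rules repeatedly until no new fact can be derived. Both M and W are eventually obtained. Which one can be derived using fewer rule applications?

W

W: S holds, so Q follows (Rule 9). N, S, and Q hold, so W follows (Rule 10). [2 rule applications]
M: S holds, so Q follows (Rule 9). N, S, and Q hold, so W follows (Rule 10). W and Q hold, so B follows (Rule 6). From B, Q, and N, Rule 5 gives M. [4 rule applications]
W needs fewer.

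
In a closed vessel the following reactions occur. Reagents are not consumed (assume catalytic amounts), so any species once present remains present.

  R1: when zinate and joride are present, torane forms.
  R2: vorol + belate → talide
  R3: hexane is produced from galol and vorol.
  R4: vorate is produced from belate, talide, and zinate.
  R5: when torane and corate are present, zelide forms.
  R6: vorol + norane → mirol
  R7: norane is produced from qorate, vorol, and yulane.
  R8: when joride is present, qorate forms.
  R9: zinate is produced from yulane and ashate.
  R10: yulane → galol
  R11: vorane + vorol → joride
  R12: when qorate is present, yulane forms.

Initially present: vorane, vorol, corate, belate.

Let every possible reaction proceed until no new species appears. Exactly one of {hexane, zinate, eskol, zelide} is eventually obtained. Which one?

vorane and vorol present → joride forms (R11).
joride present → qorate forms (R8).
qorate present → yulane forms (R12).
yulane present → galol forms (R10).
galol and vorol present → hexane forms (R3).
zelide would need torane and corate (R5), but torane never forms. zinate would need yulane and ashate (R9), but ashate never forms. No rule produces eskol, and it is not given.

hexane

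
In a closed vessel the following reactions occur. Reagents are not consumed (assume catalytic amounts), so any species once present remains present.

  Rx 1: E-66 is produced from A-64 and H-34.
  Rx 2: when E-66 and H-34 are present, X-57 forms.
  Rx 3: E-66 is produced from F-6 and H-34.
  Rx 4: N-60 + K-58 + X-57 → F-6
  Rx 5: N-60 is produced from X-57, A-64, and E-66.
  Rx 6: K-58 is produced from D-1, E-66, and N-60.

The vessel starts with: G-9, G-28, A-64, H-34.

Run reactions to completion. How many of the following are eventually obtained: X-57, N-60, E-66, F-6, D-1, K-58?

3

A-64 and H-34 present → E-66 forms (Rx 1).
E-66 and H-34 present → X-57 forms (Rx 2).
X-57, A-64, and E-66 present → N-60 forms (Rx 5).
X-57: reached.
N-60: reached.
E-66: reached.
F-6 would need N-60, K-58, and X-57 (Rx 4), but K-58 never forms.
No rule produces D-1, and it is not given.
K-58 would need D-1, E-66, and N-60 (Rx 6), but D-1 never forms.
Reached: X-57, N-60, and E-66 — 3 of the 6.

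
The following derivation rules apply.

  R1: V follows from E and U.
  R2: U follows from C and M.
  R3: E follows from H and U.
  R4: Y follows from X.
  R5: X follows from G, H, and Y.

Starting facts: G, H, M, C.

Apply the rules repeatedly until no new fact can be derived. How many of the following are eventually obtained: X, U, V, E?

C and M hold, so U follows (R2).
From H and U, R3 gives E.
From E and U, R1 gives V.
X would need G, H, and Y (R5), but Y is never established.
U: reached.
V: reached.
E: reached.
Reached: U, V, and E — 3 of the 4.

3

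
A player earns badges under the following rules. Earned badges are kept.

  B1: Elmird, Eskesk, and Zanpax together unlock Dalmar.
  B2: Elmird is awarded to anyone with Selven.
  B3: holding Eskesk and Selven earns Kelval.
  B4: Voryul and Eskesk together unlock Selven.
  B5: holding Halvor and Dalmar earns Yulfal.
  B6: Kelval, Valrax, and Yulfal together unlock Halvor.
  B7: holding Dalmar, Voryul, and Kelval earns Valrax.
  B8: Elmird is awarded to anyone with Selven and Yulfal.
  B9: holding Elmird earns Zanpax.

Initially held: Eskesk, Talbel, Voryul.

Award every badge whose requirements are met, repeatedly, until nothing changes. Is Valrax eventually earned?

With Voryul and Eskesk, Selven is earned (B4).
With Eskesk and Selven, Kelval is earned (B3).
With Selven, Elmird is earned (B2).
With Elmird, Zanpax is earned (B9).
With Elmird, Eskesk, and Zanpax, Dalmar is earned (B1).
With Dalmar, Voryul, and Kelval, Valrax is earned (B7).

Yes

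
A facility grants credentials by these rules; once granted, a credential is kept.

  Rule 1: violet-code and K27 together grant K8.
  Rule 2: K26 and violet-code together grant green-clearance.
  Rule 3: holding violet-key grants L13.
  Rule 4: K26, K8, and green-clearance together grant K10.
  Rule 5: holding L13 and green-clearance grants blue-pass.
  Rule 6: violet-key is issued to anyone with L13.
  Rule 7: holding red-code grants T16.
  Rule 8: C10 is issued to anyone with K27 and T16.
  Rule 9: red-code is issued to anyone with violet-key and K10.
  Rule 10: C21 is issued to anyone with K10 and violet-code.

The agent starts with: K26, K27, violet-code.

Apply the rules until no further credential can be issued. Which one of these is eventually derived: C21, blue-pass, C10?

Holding violet-code and K27 grants K8 (Rule 1).
Holding K26 and violet-code grants green-clearance (Rule 2).
Holding K26, K8, and green-clearance grants K10 (Rule 4).
Holding K10 and violet-code grants C21 (Rule 10).
C10 would need K27 and T16 (Rule 8), but T16 is never granted. blue-pass would need L13 and green-clearance (Rule 5), but L13 is never granted.

C21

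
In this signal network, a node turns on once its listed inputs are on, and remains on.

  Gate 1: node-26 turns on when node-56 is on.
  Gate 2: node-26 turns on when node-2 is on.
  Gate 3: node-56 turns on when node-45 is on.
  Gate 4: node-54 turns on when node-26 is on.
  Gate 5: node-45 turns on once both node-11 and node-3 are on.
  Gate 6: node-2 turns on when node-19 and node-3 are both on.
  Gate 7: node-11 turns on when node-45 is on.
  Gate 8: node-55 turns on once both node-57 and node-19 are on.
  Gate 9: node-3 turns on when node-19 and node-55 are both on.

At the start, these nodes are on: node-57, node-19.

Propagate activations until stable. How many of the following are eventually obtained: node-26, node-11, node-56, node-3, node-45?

2

Gate 8: node-57 and node-19 on → node-55 on.
node-19 and node-55 are on, so node-3 turns on (Gate 9).
Gate 6: node-19 and node-3 on → node-2 on.
Gate 2: node-2 on → node-26 on.
node-26: reached.
node-11 would need node-45 (Gate 7), but node-45 never turns on.
node-56 would need node-45 (Gate 3), but node-45 never turns on.
node-3: reached.
node-45 would need node-11 and node-3 (Gate 5), but node-11 never turns on.
Reached: node-26 and node-3 — 2 of the 5.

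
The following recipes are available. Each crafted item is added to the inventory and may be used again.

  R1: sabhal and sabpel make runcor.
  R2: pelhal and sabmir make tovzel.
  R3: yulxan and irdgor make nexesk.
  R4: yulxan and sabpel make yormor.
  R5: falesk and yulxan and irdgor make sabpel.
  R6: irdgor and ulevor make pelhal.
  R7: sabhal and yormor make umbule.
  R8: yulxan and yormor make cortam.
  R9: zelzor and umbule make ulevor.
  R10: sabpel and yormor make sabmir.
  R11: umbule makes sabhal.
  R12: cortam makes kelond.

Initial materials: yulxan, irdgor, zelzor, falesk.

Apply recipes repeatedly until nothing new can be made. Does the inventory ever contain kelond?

Yes

Using R5, falesk, yulxan, and irdgor make sabpel.
Using R4, yulxan and sabpel make yormor.
Using R8, yulxan and yormor make cortam.
cortam → kelond (R12).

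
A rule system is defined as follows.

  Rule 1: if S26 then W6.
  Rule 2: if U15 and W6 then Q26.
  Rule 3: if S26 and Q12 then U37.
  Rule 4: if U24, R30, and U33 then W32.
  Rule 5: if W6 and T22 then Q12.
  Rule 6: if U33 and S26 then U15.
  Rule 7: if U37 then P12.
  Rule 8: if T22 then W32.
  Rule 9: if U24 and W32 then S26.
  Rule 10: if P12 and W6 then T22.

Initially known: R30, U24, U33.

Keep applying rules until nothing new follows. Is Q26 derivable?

U24, R30, and U33 hold, so W32 follows (Rule 4).
U24 and W32 hold, so S26 follows (Rule 9).
From S26, Rule 1 gives W6.
U33 and S26 hold, so U15 follows (Rule 6).
From U15 and W6, Rule 2 gives Q26.

Yes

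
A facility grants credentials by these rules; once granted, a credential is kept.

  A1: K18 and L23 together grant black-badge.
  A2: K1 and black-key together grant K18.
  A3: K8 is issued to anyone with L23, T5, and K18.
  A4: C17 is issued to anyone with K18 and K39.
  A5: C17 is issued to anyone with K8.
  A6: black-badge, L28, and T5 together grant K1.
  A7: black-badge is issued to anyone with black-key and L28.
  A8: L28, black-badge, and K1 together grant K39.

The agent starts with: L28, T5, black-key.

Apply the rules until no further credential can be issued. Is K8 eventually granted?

No

K8 would need L23, T5, and K18 (A3), but L23 is never granted.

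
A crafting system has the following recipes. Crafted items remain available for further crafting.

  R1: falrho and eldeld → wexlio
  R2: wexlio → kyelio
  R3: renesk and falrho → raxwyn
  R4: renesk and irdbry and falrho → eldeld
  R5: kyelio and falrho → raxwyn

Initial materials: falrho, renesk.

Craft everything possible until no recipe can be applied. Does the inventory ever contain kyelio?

No

kyelio would need wexlio (R2), but wexlio is never obtained.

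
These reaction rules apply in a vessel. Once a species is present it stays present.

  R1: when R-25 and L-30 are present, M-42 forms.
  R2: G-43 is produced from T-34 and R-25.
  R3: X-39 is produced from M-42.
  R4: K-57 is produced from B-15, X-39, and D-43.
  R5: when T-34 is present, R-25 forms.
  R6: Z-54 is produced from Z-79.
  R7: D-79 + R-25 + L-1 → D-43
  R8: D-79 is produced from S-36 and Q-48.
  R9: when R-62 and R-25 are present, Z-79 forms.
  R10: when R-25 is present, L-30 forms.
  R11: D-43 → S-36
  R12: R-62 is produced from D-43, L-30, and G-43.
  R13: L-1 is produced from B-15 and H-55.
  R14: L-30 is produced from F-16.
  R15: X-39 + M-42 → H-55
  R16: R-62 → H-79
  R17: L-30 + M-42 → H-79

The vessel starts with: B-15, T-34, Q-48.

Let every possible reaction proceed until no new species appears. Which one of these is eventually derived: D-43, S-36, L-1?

T-34 present → R-25 forms (R5).
R-25 present → L-30 forms (R10).
R-25 and L-30 present → M-42 forms (R1).
M-42 present → X-39 forms (R3).
X-39 and M-42 present → H-55 forms (R15).
B-15 and H-55 present → L-1 forms (R13).
D-43 would need D-79, R-25, and L-1 (R7), but D-79 never forms. S-36 would need D-43 (R11), but D-43 never forms.

L-1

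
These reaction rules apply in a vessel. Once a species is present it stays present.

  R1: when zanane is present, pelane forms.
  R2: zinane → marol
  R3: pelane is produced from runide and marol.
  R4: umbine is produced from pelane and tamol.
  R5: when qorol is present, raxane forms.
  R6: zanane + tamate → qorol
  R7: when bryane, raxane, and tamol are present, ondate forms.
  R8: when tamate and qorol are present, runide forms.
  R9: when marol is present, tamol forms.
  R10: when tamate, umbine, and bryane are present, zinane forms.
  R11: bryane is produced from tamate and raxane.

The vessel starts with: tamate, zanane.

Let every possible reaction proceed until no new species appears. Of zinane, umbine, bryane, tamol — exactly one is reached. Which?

zanane and tamate present → qorol forms (R6).
qorol present → raxane forms (R5).
tamate and raxane present → bryane forms (R11).
tamol would need marol (R9), but marol never forms. umbine would need pelane and tamol (R4), but tamol never forms. zinane would need tamate, umbine, and bryane (R10), but umbine never forms.

bryane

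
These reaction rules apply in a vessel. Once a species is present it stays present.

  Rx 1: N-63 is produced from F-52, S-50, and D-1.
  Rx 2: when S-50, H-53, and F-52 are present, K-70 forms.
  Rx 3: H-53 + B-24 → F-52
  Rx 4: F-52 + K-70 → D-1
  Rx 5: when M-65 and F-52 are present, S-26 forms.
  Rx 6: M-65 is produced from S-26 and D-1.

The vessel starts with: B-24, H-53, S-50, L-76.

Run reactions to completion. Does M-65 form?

No

M-65 would need S-26 and D-1 (Rx 6), but S-26 never forms.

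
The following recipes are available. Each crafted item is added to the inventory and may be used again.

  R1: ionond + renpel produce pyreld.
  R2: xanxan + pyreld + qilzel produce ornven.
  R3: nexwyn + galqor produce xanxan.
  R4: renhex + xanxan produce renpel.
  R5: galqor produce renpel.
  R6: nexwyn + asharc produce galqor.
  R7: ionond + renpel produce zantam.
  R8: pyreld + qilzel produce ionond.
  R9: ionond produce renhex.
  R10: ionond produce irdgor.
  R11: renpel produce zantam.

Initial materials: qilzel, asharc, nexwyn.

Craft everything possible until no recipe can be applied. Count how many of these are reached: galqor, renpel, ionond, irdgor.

2

Using R6, nexwyn and asharc make galqor.
Using R5, galqor makes renpel.
galqor: reached.
renpel: reached.
ionond would need pyreld and qilzel (R8), but pyreld is never obtained.
irdgor would need ionond (R10), but ionond is never obtained.
Reached: galqor and renpel — 2 of the 4.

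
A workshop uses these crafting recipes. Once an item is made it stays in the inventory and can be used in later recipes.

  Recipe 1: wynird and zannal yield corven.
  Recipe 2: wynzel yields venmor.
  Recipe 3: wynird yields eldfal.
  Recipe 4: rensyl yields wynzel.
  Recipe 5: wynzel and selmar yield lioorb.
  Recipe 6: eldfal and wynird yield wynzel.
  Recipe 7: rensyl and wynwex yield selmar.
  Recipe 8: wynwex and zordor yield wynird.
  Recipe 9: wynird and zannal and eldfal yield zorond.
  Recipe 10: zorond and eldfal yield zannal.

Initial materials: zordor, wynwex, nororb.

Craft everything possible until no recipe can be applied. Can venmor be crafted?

wynwex and zordor → wynird (Recipe 8).
Using Recipe 3, wynird makes eldfal.
Using Recipe 6, eldfal and wynird make wynzel.
Using Recipe 2, wynzel makes venmor.

Yes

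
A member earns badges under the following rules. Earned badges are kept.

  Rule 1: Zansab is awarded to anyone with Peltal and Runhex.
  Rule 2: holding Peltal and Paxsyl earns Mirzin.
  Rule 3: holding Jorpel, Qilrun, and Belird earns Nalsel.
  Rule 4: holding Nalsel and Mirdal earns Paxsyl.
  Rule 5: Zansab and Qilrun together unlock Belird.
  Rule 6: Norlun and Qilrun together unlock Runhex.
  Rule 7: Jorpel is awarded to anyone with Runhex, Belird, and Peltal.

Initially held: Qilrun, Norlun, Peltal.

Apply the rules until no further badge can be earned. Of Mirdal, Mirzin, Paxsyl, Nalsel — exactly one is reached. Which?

With Norlun and Qilrun, Runhex is earned (Rule 6).
With Peltal and Runhex, Zansab is earned (Rule 1).
With Zansab and Qilrun, Belird is earned (Rule 5).
With Runhex, Belird, and Peltal, Jorpel is earned (Rule 7).
With Jorpel, Qilrun, and Belird, Nalsel is earned (Rule 3).
Mirzin would need Peltal and Paxsyl (Rule 2), but Paxsyl is never earned. No rule produces Mirdal, and it is not given. Paxsyl would need Nalsel and Mirdal (Rule 4), but Mirdal is never earned.

Nalsel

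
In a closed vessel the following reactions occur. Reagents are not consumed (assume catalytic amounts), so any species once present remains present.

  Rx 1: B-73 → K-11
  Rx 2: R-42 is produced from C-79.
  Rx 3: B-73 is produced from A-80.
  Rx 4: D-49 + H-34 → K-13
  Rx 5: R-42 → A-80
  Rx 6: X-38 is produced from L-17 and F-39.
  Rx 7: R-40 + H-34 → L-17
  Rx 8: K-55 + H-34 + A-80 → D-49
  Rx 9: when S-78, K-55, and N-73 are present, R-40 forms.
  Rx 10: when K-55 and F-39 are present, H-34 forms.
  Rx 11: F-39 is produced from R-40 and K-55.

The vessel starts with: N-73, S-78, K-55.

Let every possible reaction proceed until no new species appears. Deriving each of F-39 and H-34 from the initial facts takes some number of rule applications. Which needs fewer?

F-39: S-78, K-55, and N-73 present → R-40 forms (Rx 9). R-40 and K-55 present → F-39 forms (Rx 11). [2 rule applications]
H-34: S-78, K-55, and N-73 present → R-40 forms (Rx 9). R-40 and K-55 present → F-39 forms (Rx 11). K-55 and F-39 present → H-34 forms (Rx 10). [3 rule applications]
F-39 needs fewer.

F-39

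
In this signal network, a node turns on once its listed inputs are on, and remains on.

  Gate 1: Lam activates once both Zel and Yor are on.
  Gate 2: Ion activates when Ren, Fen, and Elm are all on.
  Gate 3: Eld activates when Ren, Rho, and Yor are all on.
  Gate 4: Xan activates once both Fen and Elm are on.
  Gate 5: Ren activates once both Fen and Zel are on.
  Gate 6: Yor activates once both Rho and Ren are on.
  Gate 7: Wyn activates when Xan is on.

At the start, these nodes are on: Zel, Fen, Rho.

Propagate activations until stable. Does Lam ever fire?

Yes

Gate 5: Fen and Zel on → Ren on.
Gate 6: Rho and Ren on → Yor on.
Zel and Yor are on, so Lam activates (Gate 1).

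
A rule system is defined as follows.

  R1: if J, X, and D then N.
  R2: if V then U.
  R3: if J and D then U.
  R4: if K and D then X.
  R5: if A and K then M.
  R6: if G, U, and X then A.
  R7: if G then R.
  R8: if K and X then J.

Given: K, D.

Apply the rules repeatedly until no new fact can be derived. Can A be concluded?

A would need G, U, and X (R6), but G is never established.

No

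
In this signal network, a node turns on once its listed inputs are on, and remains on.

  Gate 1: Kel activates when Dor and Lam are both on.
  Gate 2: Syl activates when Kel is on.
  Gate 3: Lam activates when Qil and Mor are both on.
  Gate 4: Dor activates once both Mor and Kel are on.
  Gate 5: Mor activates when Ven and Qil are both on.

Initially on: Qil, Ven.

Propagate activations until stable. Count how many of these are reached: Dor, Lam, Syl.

1

Gate 5: Ven and Qil on → Mor on.
Gate 3: Qil and Mor on → Lam on.
Dor would need Mor and Kel (Gate 4), but Kel never turns on.
Lam: reached.
Syl would need Kel (Gate 2), but Kel never turns on.
Reached: Lam — 1 of the 3.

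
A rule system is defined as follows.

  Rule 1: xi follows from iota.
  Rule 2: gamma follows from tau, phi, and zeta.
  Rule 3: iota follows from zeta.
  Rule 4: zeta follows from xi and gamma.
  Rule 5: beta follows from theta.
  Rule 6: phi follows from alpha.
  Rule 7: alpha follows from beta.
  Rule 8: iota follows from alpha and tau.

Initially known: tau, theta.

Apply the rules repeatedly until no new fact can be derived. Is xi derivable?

From theta, Rule 5 gives beta.
beta holds, so alpha follows (Rule 7).
From alpha and tau, Rule 8 gives iota.
iota holds, so xi follows (Rule 1).

Yes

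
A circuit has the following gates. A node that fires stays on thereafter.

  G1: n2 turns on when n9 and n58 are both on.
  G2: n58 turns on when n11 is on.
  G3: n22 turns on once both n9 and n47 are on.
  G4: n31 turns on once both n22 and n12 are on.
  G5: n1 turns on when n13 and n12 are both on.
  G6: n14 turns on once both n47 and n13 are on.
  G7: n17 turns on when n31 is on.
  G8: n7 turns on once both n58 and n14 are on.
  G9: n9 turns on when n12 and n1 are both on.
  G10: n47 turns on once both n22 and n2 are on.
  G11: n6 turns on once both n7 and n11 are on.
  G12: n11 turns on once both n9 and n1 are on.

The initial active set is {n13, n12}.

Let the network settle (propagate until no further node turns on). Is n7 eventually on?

No

n7 would need n58 and n14 (G8), but n14 never turns on.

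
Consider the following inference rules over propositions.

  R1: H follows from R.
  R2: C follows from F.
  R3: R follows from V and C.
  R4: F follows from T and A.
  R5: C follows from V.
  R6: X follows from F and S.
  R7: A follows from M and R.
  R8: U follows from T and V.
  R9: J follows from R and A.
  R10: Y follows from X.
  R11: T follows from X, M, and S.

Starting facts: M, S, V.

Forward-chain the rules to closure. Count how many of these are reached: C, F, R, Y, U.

From V, R5 gives C.
V and C hold, so R follows (R3).
C: reached.
F would need T and A (R4), but T is never established.
R: reached.
Y would need X (R10), but X is never established.
U would need T and V (R8), but T is never established.
Reached: C and R — 2 of the 5.

2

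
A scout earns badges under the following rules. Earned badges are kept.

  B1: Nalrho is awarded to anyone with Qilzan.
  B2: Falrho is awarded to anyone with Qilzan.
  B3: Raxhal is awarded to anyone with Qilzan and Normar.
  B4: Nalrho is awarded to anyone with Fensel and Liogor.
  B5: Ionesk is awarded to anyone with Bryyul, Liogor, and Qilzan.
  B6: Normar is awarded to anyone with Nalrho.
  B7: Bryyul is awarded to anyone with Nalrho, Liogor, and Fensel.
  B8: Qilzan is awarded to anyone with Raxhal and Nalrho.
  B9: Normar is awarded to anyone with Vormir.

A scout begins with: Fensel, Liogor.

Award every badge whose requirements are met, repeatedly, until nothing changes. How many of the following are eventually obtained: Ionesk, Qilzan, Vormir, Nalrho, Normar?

With Fensel and Liogor, Nalrho is earned (B4).
With Nalrho, Normar is earned (B6).
Ionesk would need Bryyul, Liogor, and Qilzan (B5), but Qilzan is never earned.
Qilzan would need Raxhal and Nalrho (B8), but Raxhal is never earned.
No rule produces Vormir, and it is not given.
Nalrho: reached.
Normar: reached.
Reached: Nalrho and Normar — 2 of the 5.

2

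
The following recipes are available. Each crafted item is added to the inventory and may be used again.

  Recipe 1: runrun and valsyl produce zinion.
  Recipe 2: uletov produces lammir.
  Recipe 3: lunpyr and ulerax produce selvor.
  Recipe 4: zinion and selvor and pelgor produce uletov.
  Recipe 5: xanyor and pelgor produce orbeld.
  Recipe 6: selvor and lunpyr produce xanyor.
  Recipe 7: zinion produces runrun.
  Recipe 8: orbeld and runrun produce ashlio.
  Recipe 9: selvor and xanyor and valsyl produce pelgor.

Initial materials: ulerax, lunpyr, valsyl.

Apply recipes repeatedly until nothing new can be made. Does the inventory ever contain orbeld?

Using Recipe 3, lunpyr and ulerax make selvor.
selvor and lunpyr → xanyor (Recipe 6).
selvor and xanyor and valsyl → pelgor (Recipe 9).
xanyor and pelgor → orbeld (Recipe 5).

Yes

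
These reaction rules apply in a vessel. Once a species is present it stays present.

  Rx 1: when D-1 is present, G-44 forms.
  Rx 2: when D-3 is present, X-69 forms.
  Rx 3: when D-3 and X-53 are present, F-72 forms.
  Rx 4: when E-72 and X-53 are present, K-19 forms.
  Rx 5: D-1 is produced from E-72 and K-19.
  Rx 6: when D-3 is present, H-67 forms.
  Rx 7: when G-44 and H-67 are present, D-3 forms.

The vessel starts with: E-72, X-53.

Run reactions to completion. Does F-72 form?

No

F-72 would need D-3 and X-53 (Rx 3), but D-3 never forms.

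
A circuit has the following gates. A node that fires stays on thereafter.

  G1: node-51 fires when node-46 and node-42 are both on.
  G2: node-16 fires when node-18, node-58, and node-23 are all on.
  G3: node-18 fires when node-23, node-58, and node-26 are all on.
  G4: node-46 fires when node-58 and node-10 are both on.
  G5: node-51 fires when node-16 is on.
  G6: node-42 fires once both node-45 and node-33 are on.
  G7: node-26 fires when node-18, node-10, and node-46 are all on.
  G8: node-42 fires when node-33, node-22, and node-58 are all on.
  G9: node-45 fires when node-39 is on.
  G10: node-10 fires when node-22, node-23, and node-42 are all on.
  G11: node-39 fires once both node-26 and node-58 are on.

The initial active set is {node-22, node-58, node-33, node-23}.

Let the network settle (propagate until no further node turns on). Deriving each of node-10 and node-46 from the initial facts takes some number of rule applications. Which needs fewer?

node-10: G8: node-33, node-22, and node-58 on → node-42 on. node-22, node-23, and node-42 are on, so node-10 fires (G10). [2 rule applications]
node-46: G8: node-33, node-22, and node-58 on → node-42 on. G10: node-22, node-23, and node-42 on → node-10 on. node-58 and node-10 are on, so node-46 fires (G4). [3 rule applications]
node-10 needs fewer.

node-10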